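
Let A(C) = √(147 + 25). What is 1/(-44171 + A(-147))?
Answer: -44171/1951077069 - 2*√43/1951077069 ≈ -2.2646e-5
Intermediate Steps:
A(C) = 2*√43 (A(C) = √172 = 2*√43)
1/(-44171 + A(-147)) = 1/(-44171 + 2*√43)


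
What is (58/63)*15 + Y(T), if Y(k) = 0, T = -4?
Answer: 290/21 ≈ 13.810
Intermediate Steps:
(58/63)*15 + Y(T) = (58/63)*15 + 0 = 290/21 + 0 = 290/21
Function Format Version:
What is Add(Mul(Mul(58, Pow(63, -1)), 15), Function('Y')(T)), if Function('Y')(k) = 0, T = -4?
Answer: Rational(290, 21) ≈ 13.810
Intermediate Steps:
Add(Mul(Mul(58, Pow(63, -1)), 15), Function('Y')(T)) = Add(Mul(Mul(58, Pow(63, -1)), 15), 0) = Add(Mul(Mul(58, Rational(1, 63)), 15), 0) = Add(Mul(Rational(58, 63), 15), 0) = Add(Rational(290, 21), 0) = Rational(290, 21)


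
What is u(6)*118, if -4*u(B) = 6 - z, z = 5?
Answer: -59/2 ≈ -29.500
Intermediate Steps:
u(B) = -¼ (u(B) = -(6 - 1*5)/4 = -(6 - 5)/4 = -¼*1 = -¼)
u(6)*118 = -¼*118 = -59/2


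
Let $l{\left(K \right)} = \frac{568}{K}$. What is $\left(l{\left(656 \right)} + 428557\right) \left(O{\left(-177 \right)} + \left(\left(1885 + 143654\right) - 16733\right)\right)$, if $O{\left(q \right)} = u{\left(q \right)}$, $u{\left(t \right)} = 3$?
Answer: $\frac{4526573031705}{82} \approx 5.5202 \cdot 10^{10}$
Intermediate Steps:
$O{\left(q \right)} = 3$
$\left(l{\left(656 \right)} + 428557\right) \left(O{\left(-177 \right)} + \left(\left(1885 + 143654\right) - 16733\right)\right) = \left(\frac{568}{656} + 428557\right) \left(3 + \left(\left(1885 + 143654\right) - 16733\right)\right) = \left(568 \cdot \frac{1}{656} + 428557\right) \left(3 + \left(145539 - 16733\right)\right) = \left(\frac{71}{82} + 428557\right) \left(3 + 128806\right) = \frac{35141745}{82} \cdot 128809 = \frac{4526573031705}{82}$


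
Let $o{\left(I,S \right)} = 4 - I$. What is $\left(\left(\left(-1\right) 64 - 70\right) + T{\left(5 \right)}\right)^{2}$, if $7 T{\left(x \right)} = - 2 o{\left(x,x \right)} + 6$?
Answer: $\frac{864900}{49} \approx 17651.0$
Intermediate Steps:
$T{\left(x \right)} = - \frac{2}{7} + \frac{2 x}{7}$ ($T{\left(x \right)} = \frac{- 2 \left(4 - x\right) + 6}{7} = \frac{\left(-8 + 2 x\right) + 6}{7} = \frac{-2 + 2 x}{7} = - \frac{2}{7} + \frac{2 x}{7}$)
$\left(\left(\left(-1\right) 64 - 70\right) + T{\left(5 \right)}\right)^{2} = \left(\left(\left(-1\right) 64 - 70\right) + \left(- \frac{2}{7} + \frac{2}{7} \cdot 5\right)\right)^{2} = \left(\left(-64 - 70\right) + \left(- \frac{2}{7} + \frac{10}{7}\right)\right)^{2} = \left(-134 + \frac{8}{7}\right)^{2} = \left(- \frac{930}{7}\right)^{2} = \frac{864900}{49}$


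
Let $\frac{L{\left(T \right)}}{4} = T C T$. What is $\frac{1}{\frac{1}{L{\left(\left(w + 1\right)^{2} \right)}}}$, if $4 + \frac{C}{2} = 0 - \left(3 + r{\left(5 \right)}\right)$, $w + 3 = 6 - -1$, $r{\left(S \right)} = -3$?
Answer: $-20000$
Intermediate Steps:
$w = 4$ ($w = -3 + \left(6 - -1\right) = -3 + \left(6 + 1\right) = -3 + 7 = 4$)
$C = -8$ ($C = -8 + 2 \left(0 - 0\right) = -8 + 2 \left(0 + \left(-3 + 3\right)\right) = -8 + 2 \left(0 + 0\right) = -8 + 2 \cdot 0 = -8 + 0 = -8$)
$L{\left(T \right)} = - 32 T^{2}$ ($L{\left(T \right)} = 4 T \left(-8\right) T = 4 - 8 T T = 4 \left(- 8 T^{2}\right) = - 32 T^{2}$)
$\frac{1}{\frac{1}{L{\left(\left(w + 1\right)^{2} \right)}}} = \frac{1}{\frac{1}{\left(-32\right) \left(\left(4 + 1\right)^{2}\right)^{2}}} = \frac{1}{\frac{1}{\left(-32\right) \left(5^{2}\right)^{2}}} = \frac{1}{\frac{1}{\left(-32\right) 25^{2}}} = \frac{1}{\frac{1}{\left(-32\right) 625}} = \frac{1}{\frac{1}{-20000}} = \frac{1}{- \frac{1}{20000}} = -20000$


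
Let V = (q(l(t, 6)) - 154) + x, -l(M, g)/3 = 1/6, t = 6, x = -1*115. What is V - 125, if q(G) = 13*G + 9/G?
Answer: -837/2 ≈ -418.50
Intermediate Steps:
x = -115
l(M, g) = -½ (l(M, g) = -3/6 = -3*⅙ = -½)
q(G) = 9/G + 13*G
V = -587/2 (V = ((9/(-½) + 13*(-½)) - 154) - 115 = ((9*(-2) - 13/2) - 154) - 115 = ((-18 - 13/2) - 154) - 115 = (-49/2 - 154) - 115 = -357/2 - 115 = -587/2 ≈ -293.50)
V - 125 = -587/2 - 125 = -837/2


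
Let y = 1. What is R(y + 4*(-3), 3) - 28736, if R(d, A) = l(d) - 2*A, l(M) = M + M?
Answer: -28764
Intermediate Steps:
l(M) = 2*M
R(d, A) = -2*A + 2*d (R(d, A) = 2*d - 2*A = -2*A + 2*d)
R(y + 4*(-3), 3) - 28736 = (-2*3 + 2*(1 + 4*(-3))) - 28736 = (-6 + 2*(1 - 12)) - 28736 = (-6 + 2*(-11)) - 28736 = (-6 - 22) - 28736 = -28 - 28736 = -28764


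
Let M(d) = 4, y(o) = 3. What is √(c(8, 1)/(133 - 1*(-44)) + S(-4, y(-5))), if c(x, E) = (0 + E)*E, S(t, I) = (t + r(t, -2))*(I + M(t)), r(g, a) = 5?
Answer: 2*√54870/177 ≈ 2.6468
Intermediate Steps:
S(t, I) = (4 + I)*(5 + t) (S(t, I) = (t + 5)*(I + 4) = (5 + t)*(4 + I) = (4 + I)*(5 + t))
c(x, E) = E² (c(x, E) = E*E = E²)
√(c(8, 1)/(133 - 1*(-44)) + S(-4, y(-5))) = √(1²/(133 - 1*(-44)) + (20 + 4*(-4) + 5*3 + 3*(-4))) = √(1/(133 + 44) + (20 - 16 + 15 - 12)) = √(1/177 + 7) = √(1240/177) = 2*√54870/177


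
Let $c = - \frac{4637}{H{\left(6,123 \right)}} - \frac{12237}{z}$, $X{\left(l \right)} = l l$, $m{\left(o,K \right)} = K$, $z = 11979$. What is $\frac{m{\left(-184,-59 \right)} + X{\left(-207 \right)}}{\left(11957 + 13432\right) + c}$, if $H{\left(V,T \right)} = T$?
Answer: $\frac{7005279270}{4150170271} \approx 1.688$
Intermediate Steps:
$X{\left(l \right)} = l^{2}$
$c = - \frac{6339086}{163713}$ ($c = - \frac{4637}{123} - \frac{12237}{11979} = \left(-4637\right) \frac{1}{123} - \frac{4079}{3993} = - \frac{4637}{123} - \frac{4079}{3993} = - \frac{6339086}{163713} \approx -38.721$)
$\frac{m{\left(-184,-59 \right)} + X{\left(-207 \right)}}{\left(11957 + 13432\right) + c} = \frac{-59 + \left(-207\right)^{2}}{\left(11957 + 13432\right) - \frac{6339086}{163713}} = \frac{-59 + 42849}{25389 - \frac{6339086}{163713}} = \frac{42790}{\frac{4150170271}{163713}} = 42790 \cdot \frac{163713}{4150170271} = \frac{7005279270}{4150170271}$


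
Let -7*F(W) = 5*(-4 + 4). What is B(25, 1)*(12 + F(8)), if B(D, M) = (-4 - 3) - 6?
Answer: -156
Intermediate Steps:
F(W) = 0 (F(W) = -5*(-4 + 4)/7 = -5*0/7 = -1/7*0 = 0)
B(D, M) = -13 (B(D, M) = -7 - 6 = -13)
B(25, 1)*(12 + F(8)) = -13*(12 + 0) = -13*12 = -156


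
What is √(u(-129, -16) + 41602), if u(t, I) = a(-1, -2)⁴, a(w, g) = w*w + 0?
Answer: √41603 ≈ 203.97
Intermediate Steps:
a(w, g) = w² (a(w, g) = w² + 0 = w²)
u(t, I) = 1 (u(t, I) = ((-1)²)⁴ = 1⁴ = 1)
√(u(-129, -16) + 41602) = √(1 + 41602) = √41603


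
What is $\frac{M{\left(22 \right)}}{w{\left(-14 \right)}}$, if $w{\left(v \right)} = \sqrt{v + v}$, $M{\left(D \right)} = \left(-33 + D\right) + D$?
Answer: $- \frac{11 i \sqrt{7}}{14} \approx - 2.0788 i$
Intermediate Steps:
$M{\left(D \right)} = -33 + 2 D$
$w{\left(v \right)} = \sqrt{2} \sqrt{v}$ ($w{\left(v \right)} = \sqrt{2 v} = \sqrt{2} \sqrt{v}$)
$\frac{M{\left(22 \right)}}{w{\left(-14 \right)}} = \frac{-33 + 2 \cdot 22}{\sqrt{2} \sqrt{-14}} = \frac{-33 + 44}{\sqrt{2} i \sqrt{14}} = \frac{11}{2 i \sqrt{7}} = 11 \left(- \frac{i \sqrt{7}}{14}\right) = - \frac{11 i \sqrt{7}}{14}$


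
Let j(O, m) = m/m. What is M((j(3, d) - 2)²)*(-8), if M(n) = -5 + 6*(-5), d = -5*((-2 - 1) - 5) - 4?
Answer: 280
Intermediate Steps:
d = 36 (d = -5*(-3 - 5) - 4 = -5*(-8) - 4 = 40 - 4 = 36)
j(O, m) = 1
M(n) = -35 (M(n) = -5 - 30 = -35)
M((j(3, d) - 2)²)*(-8) = -35*(-8) = 280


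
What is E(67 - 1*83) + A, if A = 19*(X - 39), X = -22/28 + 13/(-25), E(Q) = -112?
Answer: -307233/350 ≈ -877.81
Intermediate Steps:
X = -457/350 (X = -22*1/28 + 13*(-1/25) = -11/14 - 13/25 = -457/350 ≈ -1.3057)
A = -268033/350 (A = 19*(-457/350 - 39) = 19*(-14107/350) = -268033/350 ≈ -765.81)
E(67 - 1*83) + A = -112 - 268033/350 = -307233/350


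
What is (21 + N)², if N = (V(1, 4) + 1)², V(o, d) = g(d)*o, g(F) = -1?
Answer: 441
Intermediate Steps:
V(o, d) = -o
N = 0 (N = (-1*1 + 1)² = (-1 + 1)² = 0² = 0)
(21 + N)² = (21 + 0)² = 21² = 441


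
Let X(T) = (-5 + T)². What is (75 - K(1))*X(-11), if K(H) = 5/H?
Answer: 17920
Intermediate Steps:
(75 - K(1))*X(-11) = (75 - 5/1)*(-5 - 11)² = (75 - 5)*(-16)² = (75 - 1*5)*256 = (75 - 5)*256 = 70*256 = 17920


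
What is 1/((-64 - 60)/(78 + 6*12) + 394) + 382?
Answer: 11264491/29488 ≈ 382.00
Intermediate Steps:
1/((-64 - 60)/(78 + 6*12) + 394) + 382 = 1/(-124/(78 + 72) + 394) + 382 = 1/(-124/150 + 394) + 382 = 1/(-124*1/150 + 394) + 382 = 1/(-62/75 + 394) + 382 = 1/(29488/75) + 382 = 75/29488 + 382 = 11264491/29488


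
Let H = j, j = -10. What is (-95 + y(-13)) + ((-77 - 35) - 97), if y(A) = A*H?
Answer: -174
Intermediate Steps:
H = -10
y(A) = -10*A (y(A) = A*(-10) = -10*A)
(-95 + y(-13)) + ((-77 - 35) - 97) = (-95 - 10*(-13)) + ((-77 - 35) - 97) = (-95 + 130) + (-112 - 97) = 35 - 209 = -174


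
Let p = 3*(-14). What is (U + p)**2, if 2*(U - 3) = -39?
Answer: 13689/4 ≈ 3422.3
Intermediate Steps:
p = -42
U = -33/2 (U = 3 + (1/2)*(-39) = 3 - 39/2 = -33/2 ≈ -16.500)
(U + p)**2 = (-33/2 - 42)**2 = (-117/2)**2 = 13689/4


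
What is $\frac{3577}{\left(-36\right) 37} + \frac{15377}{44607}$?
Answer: $- \frac{46359025}{19805508} \approx -2.3407$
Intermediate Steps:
$\frac{3577}{\left(-36\right) 37} + \frac{15377}{44607} = \frac{3577}{-1332} + 15377 \cdot \frac{1}{44607} = 3577 \left(- \frac{1}{1332}\right) + \frac{15377}{44607} = - \frac{3577}{1332} + \frac{15377}{44607} = - \frac{46359025}{19805508}$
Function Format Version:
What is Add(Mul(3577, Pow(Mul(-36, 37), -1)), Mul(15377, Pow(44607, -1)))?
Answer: Rational(-46359025, 19805508) ≈ -2.3407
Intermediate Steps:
Add(Mul(3577, Pow(Mul(-36, 37), -1)), Mul(15377, Pow(44607, -1))) = Add(Mul(3577, Pow(-1332, -1)), Mul(15377, Rational(1, 44607))) = Add(Mul(3577, Rational(-1, 1332)), Rational(15377, 44607)) = Add(Rational(-3577, 1332), Rational(15377, 44607)) = Rational(-46359025, 19805508)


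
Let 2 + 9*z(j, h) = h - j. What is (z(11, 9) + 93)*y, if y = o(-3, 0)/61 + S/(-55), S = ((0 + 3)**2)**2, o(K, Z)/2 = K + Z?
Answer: -1463581/10065 ≈ -145.41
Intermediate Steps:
o(K, Z) = 2*K + 2*Z (o(K, Z) = 2*(K + Z) = 2*K + 2*Z)
z(j, h) = -2/9 - j/9 + h/9 (z(j, h) = -2/9 + (h - j)/9 = -2/9 + (-j/9 + h/9) = -2/9 - j/9 + h/9)
S = 81 (S = (3**2)**2 = 9**2 = 81)
y = -5271/3355 (y = (2*(-3) + 2*0)/61 + 81/(-55) = (-6 + 0)*(1/61) + 81*(-1/55) = -6*1/61 - 81/55 = -6/61 - 81/55 = -5271/3355 ≈ -1.5711)
(z(11, 9) + 93)*y = ((-2/9 - 1/9*11 + (1/9)*9) + 93)*(-5271/3355) = ((-2/9 - 11/9 + 1) + 93)*(-5271/3355) = (-4/9 + 93)*(-5271/3355) = (833/9)*(-5271/3355) = -1463581/10065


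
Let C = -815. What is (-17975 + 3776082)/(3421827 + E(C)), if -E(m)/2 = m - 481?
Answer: 3758107/3424419 ≈ 1.0974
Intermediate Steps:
E(m) = 962 - 2*m (E(m) = -2*(m - 481) = -2*(-481 + m) = 962 - 2*m)
(-17975 + 3776082)/(3421827 + E(C)) = (-17975 + 3776082)/(3421827 + (962 - 2*(-815))) = 3758107/(3421827 + (962 + 1630)) = 3758107/(3421827 + 2592) = 3758107/3424419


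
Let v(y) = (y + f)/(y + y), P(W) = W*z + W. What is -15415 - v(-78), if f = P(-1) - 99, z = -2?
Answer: -601229/39 ≈ -15416.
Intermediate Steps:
P(W) = -W (P(W) = W*(-2) + W = -2*W + W = -W)
f = -98 (f = -1*(-1) - 99 = 1 - 99 = -98)
v(y) = (-98 + y)/(2*y) (v(y) = (y - 98)/(y + y) = (-98 + y)/((2*y)) = (-98 + y)*(1/(2*y)) = (-98 + y)/(2*y))
-15415 - v(-78) = -15415 - (-98 - 78)/(2*(-78)) = -15415 - (-1)*(-176)/(2*78) = -15415 - 1*44/39 = -15415 - 44/39 = -601229/39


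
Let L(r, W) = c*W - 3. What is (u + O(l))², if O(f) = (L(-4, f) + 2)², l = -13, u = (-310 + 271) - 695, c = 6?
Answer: 30327049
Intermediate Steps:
L(r, W) = -3 + 6*W (L(r, W) = 6*W - 3 = -3 + 6*W)
u = -734 (u = -39 - 695 = -734)
O(f) = (-1 + 6*f)² (O(f) = ((-3 + 6*f) + 2)² = (-1 + 6*f)²)
(u + O(l))² = (-734 + (-1 + 6*(-13))²)² = (-734 + (-1 - 78)²)² = (-734 + (-79)²)² = (-734 + 6241)² = 5507² = 30327049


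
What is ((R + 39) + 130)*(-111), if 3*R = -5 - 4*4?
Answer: -17982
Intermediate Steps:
R = -7 (R = (-5 - 4*4)/3 = (-5 - 16)/3 = (⅓)*(-21) = -7)
((R + 39) + 130)*(-111) = ((-7 + 39) + 130)*(-111) = (32 + 130)*(-111) = 162*(-111) = -17982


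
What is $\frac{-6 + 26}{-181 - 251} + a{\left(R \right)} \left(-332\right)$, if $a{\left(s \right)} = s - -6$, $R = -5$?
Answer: $- \frac{35861}{108} \approx -332.05$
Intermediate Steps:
$a{\left(s \right)} = 6 + s$ ($a{\left(s \right)} = s + 6 = 6 + s$)
$\frac{-6 + 26}{-181 - 251} + a{\left(R \right)} \left(-332\right) = \frac{-6 + 26}{-181 - 251} + \left(6 - 5\right) \left(-332\right) = \frac{20}{-432} + 1 \left(-332\right) = 20 \left(- \frac{1}{432}\right) - 332 = - \frac{5}{108} - 332 = - \frac{35861}{108}$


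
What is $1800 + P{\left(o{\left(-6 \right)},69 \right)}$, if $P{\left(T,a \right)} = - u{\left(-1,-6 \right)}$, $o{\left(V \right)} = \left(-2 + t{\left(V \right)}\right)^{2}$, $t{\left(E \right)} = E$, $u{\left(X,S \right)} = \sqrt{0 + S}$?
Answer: $1800 - i \sqrt{6} \approx 1800.0 - 2.4495 i$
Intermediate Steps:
$u{\left(X,S \right)} = \sqrt{S}$
$o{\left(V \right)} = \left(-2 + V\right)^{2}$
$P{\left(T,a \right)} = - i \sqrt{6}$ ($P{\left(T,a \right)} = - \sqrt{-6} = - i \sqrt{6}$)
$1800 + P{\left(o{\left(-6 \right)},69 \right)} = 1800 - i \sqrt{6}$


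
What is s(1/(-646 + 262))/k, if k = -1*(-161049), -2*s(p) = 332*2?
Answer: -332/161049 ≈ -0.0020615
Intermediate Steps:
s(p) = -332 (s(p) = -166*2 = -½*664 = -332)
k = 161049
s(1/(-646 + 262))/k = -332/161049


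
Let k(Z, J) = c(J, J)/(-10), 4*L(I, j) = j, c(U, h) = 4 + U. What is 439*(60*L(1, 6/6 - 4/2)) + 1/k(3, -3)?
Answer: -6595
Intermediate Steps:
L(I, j) = j/4
k(Z, J) = -⅖ - J/10 (k(Z, J) = (4 + J)/(-10) = (4 + J)*(-⅒) = -⅖ - J/10)
439*(60*L(1, 6/6 - 4/2)) + 1/k(3, -3) = 439*(60*((6/6 - 4/2)/4)) + 1/(-⅖ - ⅒*(-3)) = 439*(60*((6*(⅙) - 4*½)/4)) + 1/(-⅖ + 3/10) = 439*(60*((1 - 2)/4)) + 1/(-⅒) = 439*(60*((¼)*(-1))) - 10 = 439*(60*(-¼)) - 10 = 439*(-15) - 10 = -6585 - 10 = -6595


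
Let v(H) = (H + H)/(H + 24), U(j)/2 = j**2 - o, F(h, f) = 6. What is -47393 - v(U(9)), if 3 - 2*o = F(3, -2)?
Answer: -2985869/63 ≈ -47395.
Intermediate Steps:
o = -3/2 (o = 3/2 - 1/2*6 = 3/2 - 3 = -3/2 ≈ -1.5000)
U(j) = 3 + 2*j**2 (U(j) = 2*(j**2 - 1*(-3/2)) = 2*(j**2 + 3/2) = 2*(3/2 + j**2) = 3 + 2*j**2)
v(H) = 2*H/(24 + H) (v(H) = (2*H)/(24 + H) = 2*H/(24 + H))
-47393 - v(U(9)) = -47393 - 2*(3 + 2*9**2)/(24 + (3 + 2*9**2)) = -47393 - 2*(3 + 2*81)/(24 + (3 + 2*81)) = -47393 - 2*(3 + 162)/(24 + (3 + 162)) = -47393 - 2*165/(24 + 165) = -47393 - 2*165/189 = -47393 - 1*110/63 = -47393 - 110/63 = -2985869/63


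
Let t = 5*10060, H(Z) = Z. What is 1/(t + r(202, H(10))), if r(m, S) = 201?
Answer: 1/50501 ≈ 1.9802e-5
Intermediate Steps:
t = 50300
1/(t + r(202, H(10))) = 1/(50300 + 201) = 1/50501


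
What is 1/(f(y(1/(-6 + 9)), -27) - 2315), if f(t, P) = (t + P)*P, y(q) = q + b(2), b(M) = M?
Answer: -1/1649 ≈ -0.00060643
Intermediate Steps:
y(q) = 2 + q (y(q) = q + 2 = 2 + q)
f(t, P) = P*(P + t) (f(t, P) = (P + t)*P = P*(P + t))
1/(f(y(1/(-6 + 9)), -27) - 2315) = 1/(-27*(-27 + (2 + 1/(-6 + 9))) - 2315) = 1/(-27*(-27 + (2 + 1/3)) - 2315) = 1/(-27*(-27 + 7/3) - 2315) = 1/(-27*(-74/3) - 2315) = 1/(666 - 2315) = 1/(-1649) = -1/1649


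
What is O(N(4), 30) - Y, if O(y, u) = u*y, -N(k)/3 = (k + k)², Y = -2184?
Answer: -3576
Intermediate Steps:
N(k) = -12*k² (N(k) = -3*(k + k)² = -3*4*k² = -12*k²)
O(N(4), 30) - Y = 30*(-12*4²) - 1*(-2184) = 30*(-12*16) + 2184 = 30*(-192) + 2184 = -5760 + 2184 = -3576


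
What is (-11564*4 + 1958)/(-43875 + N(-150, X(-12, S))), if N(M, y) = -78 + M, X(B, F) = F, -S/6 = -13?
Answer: 14766/14701 ≈ 1.0044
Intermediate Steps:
S = 78 (S = -6*(-13) = 78)
(-11564*4 + 1958)/(-43875 + N(-150, X(-12, S))) = (-11564*4 + 1958)/(-43875 + (-78 - 150)) = (-46256 + 1958)/(-43875 - 228) = -44298/(-44103) = -44298*(-1/44103) = 14766/14701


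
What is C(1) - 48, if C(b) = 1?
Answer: -47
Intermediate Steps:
C(1) - 48 = 1 - 48 = -47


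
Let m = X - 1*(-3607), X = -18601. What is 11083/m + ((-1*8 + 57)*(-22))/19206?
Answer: -1156685/1454418 ≈ -0.79529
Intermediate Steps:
m = -14994 (m = -18601 - 1*(-3607) = -18601 + 3607 = -14994)
11083/m + ((-1*8 + 57)*(-22))/19206 = 11083/(-14994) + ((-1*8 + 57)*(-22))/19206 = 11083*(-1/14994) + ((-8 + 57)*(-22))*(1/19206) = -11083/14994 + (49*(-22))*(1/19206) = -11083/14994 - 1078*1/19206 = -11083/14994 - 49/873 = -1156685/1454418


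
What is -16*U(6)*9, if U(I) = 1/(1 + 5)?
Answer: -24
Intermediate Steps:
U(I) = ⅙ (U(I) = 1/6 = ⅙)
-16*U(6)*9 = -16*⅙*9 = -8/3*9 = -24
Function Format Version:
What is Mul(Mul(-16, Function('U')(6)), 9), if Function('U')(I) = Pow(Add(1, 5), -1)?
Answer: -24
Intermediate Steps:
Function('U')(I) = Rational(1, 6) (Function('U')(I) = Pow(6, -1) = Rational(1, 6))
Mul(Mul(-16, Function('U')(6)), 9) = Mul(Mul(-16, Rational(1, 6)), 9) = Mul(Rational(-8, 3), 9) = -24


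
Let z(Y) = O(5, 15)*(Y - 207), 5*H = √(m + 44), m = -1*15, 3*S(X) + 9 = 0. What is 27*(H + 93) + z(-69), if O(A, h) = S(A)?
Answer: 3339 + 27*√29/5 ≈ 3368.1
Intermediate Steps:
S(X) = -3 (S(X) = -3 + (⅓)*0 = -3 + 0 = -3)
m = -15
O(A, h) = -3
H = √29/5 (H = √(-15 + 44)/5 = √29/5 ≈ 1.0770)
z(Y) = 621 - 3*Y (z(Y) = -3*(Y - 207) = -3*(-207 + Y) = 621 - 3*Y)
27*(H + 93) + z(-69) = 27*(√29/5 + 93) + (621 - 3*(-69)) = 27*(93 + √29/5) + (621 + 207) = (2511 + 27*√29/5) + 828 = 3339 + 27*√29/5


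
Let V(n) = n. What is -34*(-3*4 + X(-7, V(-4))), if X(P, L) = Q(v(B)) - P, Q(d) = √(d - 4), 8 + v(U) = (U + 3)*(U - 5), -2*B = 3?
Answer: 170 - 17*I*√87 ≈ 170.0 - 158.57*I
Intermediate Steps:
B = -3/2 (B = -½*3 = -3/2 ≈ -1.5000)
v(U) = -8 + (-5 + U)*(3 + U) (v(U) = -8 + (U + 3)*(U - 5) = -8 + (3 + U)*(-5 + U) = -8 + (-5 + U)*(3 + U))
Q(d) = √(-4 + d)
X(P, L) = -P + I*√87/2 (X(P, L) = √(-4 + (-23 + (-3/2)² - 2*(-3/2))) - P = √(-4 + (-23 + 9/4 + 3)) - P = √(-4 - 71/4) - P = √(-87/4) - P = I*√87/2 - P = -P + I*√87/2)
-34*(-3*4 + X(-7, V(-4))) = -34*(-3*4 + (-1*(-7) + I*√87/2)) = -34*(-12 + (7 + I*√87/2)) = -34*(-5 + I*√87/2) = 170 - 17*I*√87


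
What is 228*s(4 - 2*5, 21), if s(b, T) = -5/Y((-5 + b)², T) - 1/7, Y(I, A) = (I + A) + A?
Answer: -45144/1141 ≈ -39.565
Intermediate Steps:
Y(I, A) = I + 2*A (Y(I, A) = (A + I) + A = I + 2*A)
s(b, T) = -⅐ - 5/((-5 + b)² + 2*T) (s(b, T) = -5/((-5 + b)² + 2*T) - 1/7 = -5/((-5 + b)² + 2*T) - 1*⅐ = -5/((-5 + b)² + 2*T) - ⅐ = -⅐ - 5/((-5 + b)² + 2*T))
228*s(4 - 2*5, 21) = 228*((-35 - (-5 + (4 - 2*5))² - 2*21)/(7*((-5 + (4 - 2*5))² + 2*21))) = 228*((-35 - (-5 + (4 - 10))² - 42)/(7*((-5 + (4 - 10))² + 42))) = 228*((-35 - (-5 - 6)² - 42)/(7*((-5 - 6)² + 42))) = 228*((-35 - 1*(-11)² - 42)/(7*((-11)² + 42))) = 228*((-35 - 1*121 - 42)/(7*(121 + 42))) = 228*((⅐)*(-35 - 121 - 42)/163) = 228*((⅐)*(1/163)*(-198)) = 228*(-198/1141) = -45144/1141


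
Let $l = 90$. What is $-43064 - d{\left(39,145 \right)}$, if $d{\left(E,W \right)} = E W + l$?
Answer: $-48809$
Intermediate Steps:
$d{\left(E,W \right)} = 90 + E W$ ($d{\left(E,W \right)} = E W + 90 = 90 + E W$)
$-43064 - d{\left(39,145 \right)} = -43064 - \left(90 + 39 \cdot 145\right) = -43064 - \left(90 + 5655\right) = -43064 - 5745 = -48809$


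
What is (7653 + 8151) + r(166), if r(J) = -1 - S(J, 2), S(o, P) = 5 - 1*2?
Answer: 15800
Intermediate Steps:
S(o, P) = 3 (S(o, P) = 5 - 2 = 3)
r(J) = -4 (r(J) = -1 - 1*3 = -1 - 3 = -4)
(7653 + 8151) + r(166) = (7653 + 8151) - 4 = 15804 - 4 = 15800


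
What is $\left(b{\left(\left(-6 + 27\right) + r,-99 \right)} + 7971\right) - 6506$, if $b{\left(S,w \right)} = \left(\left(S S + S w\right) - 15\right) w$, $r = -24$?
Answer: $-27344$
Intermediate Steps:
$b{\left(S,w \right)} = w \left(-15 + S^{2} + S w\right)$ ($b{\left(S,w \right)} = \left(\left(S^{2} + S w\right) - 15\right) w = \left(-15 + S^{2} + S w\right) w = w \left(-15 + S^{2} + S w\right)$)
$\left(b{\left(\left(-6 + 27\right) + r,-99 \right)} + 7971\right) - 6506 = \left(- 99 \left(-15 + \left(\left(-6 + 27\right) - 24\right)^{2} + \left(\left(-6 + 27\right) - 24\right) \left(-99\right)\right) + 7971\right) - 6506 = \left(- 99 \left(-15 + \left(21 - 24\right)^{2} + \left(21 - 24\right) \left(-99\right)\right) + 7971\right) - 6506 = \left(- 99 \left(-15 + \left(-3\right)^{2} - -297\right) + 7971\right) - 6506 = \left(- 99 \left(-15 + 9 + 297\right) + 7971\right) - 6506 = \left(\left(-99\right) 291 + 7971\right) - 6506 = \left(-28809 + 7971\right) - 6506 = -20838 - 6506 = -27344$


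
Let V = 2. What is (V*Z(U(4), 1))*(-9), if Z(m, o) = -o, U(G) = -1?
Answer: 18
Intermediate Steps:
(V*Z(U(4), 1))*(-9) = (2*(-1*1))*(-9) = (2*(-1))*(-9) = -2*(-9) = 18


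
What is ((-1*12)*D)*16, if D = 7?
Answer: -1344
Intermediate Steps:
((-1*12)*D)*16 = (-1*12*7)*16 = -12*7*16 = -84*16 = -1344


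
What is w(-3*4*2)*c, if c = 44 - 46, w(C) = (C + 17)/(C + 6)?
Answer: -7/9 ≈ -0.77778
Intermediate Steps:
w(C) = (17 + C)/(6 + C)
c = -2
w(-3*4*2)*c = ((17 - 3*4*2)/(6 - 3*4*2))*(-2) = ((17 - 12*2)/(6 - 12*2))*(-2) = ((17 - 24)/(6 - 24))*(-2) = (-7/(-18))*(-2) = -1/18*(-7)*(-2) = (7/18)*(-2) = -7/9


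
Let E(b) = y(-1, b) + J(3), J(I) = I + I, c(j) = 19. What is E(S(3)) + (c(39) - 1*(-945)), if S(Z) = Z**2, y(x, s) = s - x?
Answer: 980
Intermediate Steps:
J(I) = 2*I
E(b) = 7 + b (E(b) = (b - 1*(-1)) + 2*3 = (b + 1) + 6 = (1 + b) + 6 = 7 + b)
E(S(3)) + (c(39) - 1*(-945)) = (7 + 3**2) + (19 - 1*(-945)) = (7 + 9) + (19 + 945) = 16 + 964 = 980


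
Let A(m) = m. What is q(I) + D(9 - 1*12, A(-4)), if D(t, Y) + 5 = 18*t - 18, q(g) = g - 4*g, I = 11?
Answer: -110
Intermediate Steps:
q(g) = -3*g
D(t, Y) = -23 + 18*t (D(t, Y) = -5 + (18*t - 18) = -5 + (-18 + 18*t) = -23 + 18*t)
q(I) + D(9 - 1*12, A(-4)) = -3*11 + (-23 + 18*(9 - 1*12)) = -33 + (-23 + 18*(9 - 12)) = -33 + (-23 + 18*(-3)) = -33 + (-23 - 54) = -33 - 77 = -110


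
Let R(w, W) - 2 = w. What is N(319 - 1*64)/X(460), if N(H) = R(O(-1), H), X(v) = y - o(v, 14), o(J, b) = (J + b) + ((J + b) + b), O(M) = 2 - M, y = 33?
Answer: -5/929 ≈ -0.0053821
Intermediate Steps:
R(w, W) = 2 + w
o(J, b) = 2*J + 3*b (o(J, b) = (J + b) + (J + 2*b) = 2*J + 3*b)
X(v) = -9 - 2*v (X(v) = 33 - (2*v + 3*14) = 33 - (2*v + 42) = 33 - (42 + 2*v) = 33 + (-42 - 2*v) = -9 - 2*v)
N(H) = 5 (N(H) = 2 + (2 - 1*(-1)) = 2 + (2 + 1) = 2 + 3 = 5)
N(319 - 1*64)/X(460) = 5/(-9 - 2*460) = 5/(-9 - 920) = 5/(-929) = 5*(-1/929) = -5/929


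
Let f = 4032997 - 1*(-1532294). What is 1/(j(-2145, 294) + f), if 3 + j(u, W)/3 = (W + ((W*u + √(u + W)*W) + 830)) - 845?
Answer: 1224743/4500466227255 - 98*I*√1851/1500155409085 ≈ 2.7214e-7 - 2.8106e-9*I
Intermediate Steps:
j(u, W) = -54 + 3*W + 3*W*u + 3*W*√(W + u) (j(u, W) = -9 + 3*((W + ((W*u + √(u + W)*W) + 830)) - 845) = -9 + 3*((W + ((W*u + √(W + u)*W) + 830)) - 845) = -9 + 3*((W + ((W*u + W*√(W + u)) + 830)) - 845) = -9 + 3*((W + (830 + W*u + W*√(W + u))) - 845) = -9 + 3*((830 + W + W*u + W*√(W + u)) - 845) = -9 + 3*(-15 + W + W*u + W*√(W + u)) = -9 + (-45 + 3*W + 3*W*u + 3*W*√(W + u)) = -54 + 3*W + 3*W*u + 3*W*√(W + u))
f = 5565291 (f = 4032997 + 1532294 = 5565291)
1/(j(-2145, 294) + f) = 1/((-54 + 3*294 + 3*294*(-2145) + 3*294*√(294 - 2145)) + 5565291) = 1/((-54 + 882 - 1891890 + 3*294*√(-1851)) + 5565291) = 1/((-54 + 882 - 1891890 + 3*294*(I*√1851)) + 5565291) = 1/((-54 + 882 - 1891890 + 882*I*√1851) + 5565291) = 1/((-1891062 + 882*I*√1851) + 5565291) = 1/(3674229 + 882*I*√1851)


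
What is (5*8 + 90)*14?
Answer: 1820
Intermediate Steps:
(5*8 + 90)*14 = (40 + 90)*14 = 130*14 = 1820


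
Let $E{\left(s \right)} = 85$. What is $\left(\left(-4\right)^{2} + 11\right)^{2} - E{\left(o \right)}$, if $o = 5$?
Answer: $644$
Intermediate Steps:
$\left(\left(-4\right)^{2} + 11\right)^{2} - E{\left(o \right)} = \left(\left(-4\right)^{2} + 11\right)^{2} - 85 = \left(16 + 11\right)^{2} - 85 = 27^{2} - 85 = 729 - 85 = 644$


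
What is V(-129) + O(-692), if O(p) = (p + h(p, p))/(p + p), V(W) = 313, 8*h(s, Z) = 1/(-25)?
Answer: 86776801/276800 ≈ 313.50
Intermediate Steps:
h(s, Z) = -1/200 (h(s, Z) = (1/8)/(-25) = (1/8)*(-1/25) = -1/200)
O(p) = (-1/200 + p)/(2*p) (O(p) = (p - 1/200)/(p + p) = (-1/200 + p)/((2*p)) = (-1/200 + p)*(1/(2*p)) = (-1/200 + p)/(2*p))
V(-129) + O(-692) = 313 + (1/400)*(-1 + 200*(-692))/(-692) = 313 + (1/400)*(-1/692)*(-1 - 138400) = 313 + (1/400)*(-1/692)*(-138401) = 313 + 138401/276800 = 86776801/276800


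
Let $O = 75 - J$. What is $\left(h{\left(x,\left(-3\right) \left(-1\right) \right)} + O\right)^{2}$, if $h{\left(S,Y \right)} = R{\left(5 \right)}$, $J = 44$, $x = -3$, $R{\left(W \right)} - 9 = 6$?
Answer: $2116$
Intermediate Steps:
$R{\left(W \right)} = 15$ ($R{\left(W \right)} = 9 + 6 = 15$)
$h{\left(S,Y \right)} = 15$
$O = 31$ ($O = 75 - 44 = 31$)
$\left(h{\left(x,\left(-3\right) \left(-1\right) \right)} + O\right)^{2} = \left(15 + 31\right)^{2} = 46^{2} = 2116$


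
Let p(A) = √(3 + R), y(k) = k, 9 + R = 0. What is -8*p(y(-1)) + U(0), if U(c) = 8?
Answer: 8 - 8*I*√6 ≈ 8.0 - 19.596*I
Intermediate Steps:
R = -9 (R = -9 + 0 = -9)
p(A) = I*√6 (p(A) = √(3 - 9) = √(-6) = I*√6)
-8*p(y(-1)) + U(0) = -8*I*√6 + 8 = 8 - 8*I*√6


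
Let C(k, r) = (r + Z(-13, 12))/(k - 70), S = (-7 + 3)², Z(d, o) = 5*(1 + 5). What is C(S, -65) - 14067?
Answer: -759583/54 ≈ -14066.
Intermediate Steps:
Z(d, o) = 30 (Z(d, o) = 5*6 = 30)
S = 16 (S = (-4)² = 16)
C(k, r) = (30 + r)/(-70 + k) (C(k, r) = (r + 30)/(k - 70) = (30 + r)/(-70 + k))
C(S, -65) - 14067 = (30 - 65)/(-70 + 16) - 14067 = -35/(-54) - 14067 = -1/54*(-35) - 14067 = 35/54 - 14067 = -759583/54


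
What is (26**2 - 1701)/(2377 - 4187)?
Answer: 205/362 ≈ 0.56630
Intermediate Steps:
(26**2 - 1701)/(2377 - 4187) = (676 - 1701)/(-1810) = -1025*(-1/1810) = 205/362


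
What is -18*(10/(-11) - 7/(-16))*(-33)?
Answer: -2241/8 ≈ -280.13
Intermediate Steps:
-18*(10/(-11) - 7/(-16))*(-33) = -18*(10*(-1/11) - 7*(-1/16))*(-33) = -18*(-10/11 + 7/16)*(-33) = -18*(-83/176)*(-33) = (747/88)*(-33) = -2241/8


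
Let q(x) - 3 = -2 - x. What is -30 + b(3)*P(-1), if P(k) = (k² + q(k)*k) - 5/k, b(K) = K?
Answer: -18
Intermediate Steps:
q(x) = 1 - x (q(x) = 3 + (-2 - x) = 1 - x)
P(k) = k² - 5/k + k*(1 - k) (P(k) = (k² + (1 - k)*k) - 5/k = (k² + k*(1 - k)) - 5/k = k² - 5/k + k*(1 - k))
-30 + b(3)*P(-1) = -30 + 3*(-1 - 5/(-1)) = -30 + 3*(-1 - 5*(-1)) = -30 + 3*(-1 + 5) = -30 + 3*4 = -30 + 12 = -18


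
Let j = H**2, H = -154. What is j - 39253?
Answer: -15537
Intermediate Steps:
j = 23716 (j = (-154)**2 = 23716)
j - 39253 = 23716 - 39253 = -15537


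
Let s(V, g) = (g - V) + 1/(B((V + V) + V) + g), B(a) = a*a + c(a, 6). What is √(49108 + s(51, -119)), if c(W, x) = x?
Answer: √103745428059/1456 ≈ 221.22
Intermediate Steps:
B(a) = 6 + a² (B(a) = a*a + 6 = a² + 6 = 6 + a²)
s(V, g) = g + 1/(6 + g + 9*V²) - V (s(V, g) = (g - V) + 1/((6 + ((V + V) + V)²) + g) = (g - V) + 1/((6 + (2*V + V)²) + g) = (g - V) + 1/((6 + (3*V)²) + g) = (g - V) + 1/((6 + 9*V²) + g) = (g - V) + 1/(6 + g + 9*V²) = g + 1/(6 + g + 9*V²) - V)
√(49108 + s(51, -119)) = √(49108 + (1 + (-119)² - 9*51³ - 6*51 + 6*(-119) - 1*51*(-119) + 9*(-119)*51²)/(6 - 119 + 9*51²)) = √(49108 + (1 + 14161 - 9*132651 - 306 - 714 + 6069 + 9*(-119)*2601)/(6 - 119 + 9*2601)) = √(49108 + (1 + 14161 - 1193859 - 306 - 714 + 6069 - 2785671)/(6 - 119 + 23409)) = √(49108 - 3960319/23296) = √(1140059649/23296) = √103745428059/1456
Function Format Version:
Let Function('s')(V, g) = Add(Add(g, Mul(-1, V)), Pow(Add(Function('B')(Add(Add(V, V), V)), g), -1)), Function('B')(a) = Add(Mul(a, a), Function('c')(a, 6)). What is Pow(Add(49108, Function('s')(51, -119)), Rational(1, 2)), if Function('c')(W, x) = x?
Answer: Mul(Rational(1, 1456), Pow(103745428059, Rational(1, 2))) ≈ 221.22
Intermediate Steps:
Function('B')(a) = Add(6, Pow(a, 2)) (Function('B')(a) = Add(Mul(a, a), 6) = Add(Pow(a, 2), 6) = Add(6, Pow(a, 2)))
Function('s')(V, g) = Add(g, Pow(Add(6, g, Mul(9, Pow(V, 2))), -1), Mul(-1, V)) (Function('s')(V, g) = Add(Add(g, Mul(-1, V)), Pow(Add(Add(6, Pow(Add(Add(V, V), V), 2)), g), -1)) = Add(Add(g, Mul(-1, V)), Pow(Add(Add(6, Pow(Add(Mul(2, V), V), 2)), g), -1)) = Add(Add(g, Mul(-1, V)), Pow(Add(Add(6, Pow(Mul(3, V), 2)), g), -1)) = Add(Add(g, Mul(-1, V)), Pow(Add(Add(6, Mul(9, Pow(V, 2))), g), -1)) = Add(Add(g, Mul(-1, V)), Pow(Add(6, g, Mul(9, Pow(V, 2))), -1)) = Add(g, Pow(Add(6, g, Mul(9, Pow(V, 2))), -1), Mul(-1, V)))
Pow(Add(49108, Function('s')(51, -119)), Rational(1, 2)) = Pow(Add(49108, Mul(Pow(Add(6, -119, Mul(9, Pow(51, 2))), -1), Add(1, Pow(-119, 2), Mul(-9, Pow(51, 3)), Mul(-6, 51), Mul(6, -119), Mul(-1, 51, -119), Mul(9, -119, Pow(51, 2))))), Rational(1, 2)) = Pow(Add(49108, Mul(Pow(Add(6, -119, Mul(9, 2601)), -1), Add(1, 14161, Mul(-9, 132651), -306, -714, 6069, Mul(9, -119, 2601)))), Rational(1, 2)) = Pow(Add(49108, Mul(Pow(Add(6, -119, 23409), -1), Add(1, 14161, -1193859, -306, -714, 6069, -2785671))), Rational(1, 2)) = Pow(Add(49108, Mul(Pow(23296, -1), -3960319)), Rational(1, 2)) = Pow(Add(49108, Mul(Rational(1, 23296), -3960319)), Rational(1, 2)) = Pow(Add(49108, Rational(-3960319, 23296)), Rational(1, 2)) = Pow(Rational(1140059649, 23296), Rational(1, 2)) = Mul(Rational(1, 1456), Pow(103745428059, Rational(1, 2)))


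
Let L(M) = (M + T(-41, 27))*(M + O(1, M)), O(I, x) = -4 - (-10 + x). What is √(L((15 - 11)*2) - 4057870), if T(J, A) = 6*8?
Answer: I*√4057534 ≈ 2014.3*I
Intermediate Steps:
T(J, A) = 48
O(I, x) = 6 - x (O(I, x) = -4 + (10 - x) = 6 - x)
L(M) = 288 + 6*M (L(M) = (M + 48)*(M + (6 - M)) = (48 + M)*6 = 288 + 6*M)
√(L((15 - 11)*2) - 4057870) = √((288 + 6*((15 - 11)*2)) - 4057870) = √((288 + 6*(4*2)) - 4057870) = √((288 + 6*8) - 4057870) = √((288 + 48) - 4057870) = √(336 - 4057870) = √(-4057534) = I*√4057534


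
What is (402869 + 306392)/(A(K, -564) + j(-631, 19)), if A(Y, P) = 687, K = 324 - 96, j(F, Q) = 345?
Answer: 709261/1032 ≈ 687.27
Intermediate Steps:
K = 228
(402869 + 306392)/(A(K, -564) + j(-631, 19)) = (402869 + 306392)/(687 + 345) = 709261/1032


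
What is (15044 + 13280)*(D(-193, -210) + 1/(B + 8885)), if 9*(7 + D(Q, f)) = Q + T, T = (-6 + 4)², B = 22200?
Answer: -24652614796/31085 ≈ -7.9307e+5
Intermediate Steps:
T = 4 (T = (-2)² = 4)
D(Q, f) = -59/9 + Q/9 (D(Q, f) = -7 + (Q + 4)/9 = -7 + (4 + Q)/9 = -7 + (4/9 + Q/9) = -59/9 + Q/9)
(15044 + 13280)*(D(-193, -210) + 1/(B + 8885)) = (15044 + 13280)*((-59/9 + (⅑)*(-193)) + 1/(22200 + 8885)) = 28324*((-59/9 - 193/9) + 1/31085) = 28324*(-28 + 1/31085) = 28324*(-870379/31085) = -24652614796/31085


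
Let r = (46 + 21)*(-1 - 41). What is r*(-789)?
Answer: 2220246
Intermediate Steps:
r = -2814 (r = 67*(-42) = -2814)
r*(-789) = -2814*(-789) = 2220246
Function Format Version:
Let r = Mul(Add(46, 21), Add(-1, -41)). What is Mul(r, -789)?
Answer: 2220246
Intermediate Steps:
r = -2814 (r = Mul(67, -42) = -2814)
Mul(r, -789) = Mul(-2814, -789) = 2220246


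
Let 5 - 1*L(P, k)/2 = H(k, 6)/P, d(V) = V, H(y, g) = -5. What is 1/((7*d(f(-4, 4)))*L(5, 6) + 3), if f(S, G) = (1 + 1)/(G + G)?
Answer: 1/24 ≈ 0.041667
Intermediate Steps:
f(S, G) = 1/G (f(S, G) = 2/((2*G)) = 2*(1/(2*G)) = 1/G)
L(P, k) = 10 + 10/P (L(P, k) = 10 - (-10)/P = 10 + 10/P)
1/((7*d(f(-4, 4)))*L(5, 6) + 3) = 1/((7/4)*(10 + 10/5) + 3) = 1/((7*(¼))*(10 + 10*(⅕)) + 3) = 1/(7*(10 + 2)/4 + 3) = 1/((7/4)*12 + 3) = 1/(21 + 3) = 1/24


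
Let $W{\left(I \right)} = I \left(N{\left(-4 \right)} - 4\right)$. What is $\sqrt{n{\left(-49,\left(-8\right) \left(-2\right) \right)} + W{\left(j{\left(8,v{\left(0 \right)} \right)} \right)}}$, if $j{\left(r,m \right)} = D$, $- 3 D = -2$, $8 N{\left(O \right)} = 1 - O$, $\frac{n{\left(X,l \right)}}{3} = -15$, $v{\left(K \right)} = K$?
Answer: $\frac{3 i \sqrt{21}}{2} \approx 6.8739 i$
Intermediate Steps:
$n{\left(X,l \right)} = -45$ ($n{\left(X,l \right)} = 3 \left(-15\right) = -45$)
$N{\left(O \right)} = \frac{1}{8} - \frac{O}{8}$ ($N{\left(O \right)} = \frac{1 - O}{8} = \frac{1}{8} - \frac{O}{8}$)
$D = \frac{2}{3}$ ($D = \left(- \frac{1}{3}\right) \left(-2\right) = \frac{2}{3} \approx 0.66667$)
$j{\left(r,m \right)} = \frac{2}{3}$
$W{\left(I \right)} = - \frac{27 I}{8}$ ($W{\left(I \right)} = I \left(\left(\frac{1}{8} - - \frac{1}{2}\right) - 4\right) = I \left(\left(\frac{1}{8} + \frac{1}{2}\right) - 4\right) = I \left(\frac{5}{8} - 4\right) = I \left(- \frac{27}{8}\right) = - \frac{27 I}{8}$)
$\sqrt{n{\left(-49,\left(-8\right) \left(-2\right) \right)} + W{\left(j{\left(8,v{\left(0 \right)} \right)} \right)}} = \sqrt{-45 - \frac{9}{4}} = \sqrt{- \frac{189}{4}} = \frac{3 i \sqrt{21}}{2}$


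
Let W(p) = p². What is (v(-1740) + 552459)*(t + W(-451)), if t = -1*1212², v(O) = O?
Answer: -696958575417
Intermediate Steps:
t = -1468944 (t = -1*1468944 = -1468944)
(v(-1740) + 552459)*(t + W(-451)) = (-1740 + 552459)*(-1468944 + (-451)²) = 550719*(-1468944 + 203401) = 550719*(-1265543) = -696958575417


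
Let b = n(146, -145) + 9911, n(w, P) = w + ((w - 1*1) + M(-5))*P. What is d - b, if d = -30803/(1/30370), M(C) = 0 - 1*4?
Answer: -935476722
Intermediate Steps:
M(C) = -4 (M(C) = 0 - 4 = -4)
n(w, P) = w + P*(-5 + w) (n(w, P) = w + ((w - 1*1) - 4)*P = w + ((w - 1) - 4)*P = w + ((-1 + w) - 4)*P = w + (-5 + w)*P = w + P*(-5 + w))
b = -10388 (b = (146 - 5*(-145) - 145*146) + 9911 = (146 + 725 - 21170) + 9911 = -20299 + 9911 = -10388)
d = -935487110 (d = -30803/1/30370 = -30803*30370 = -935487110)
d - b = -935487110 - 1*(-10388) = -935487110 + 10388 = -935476722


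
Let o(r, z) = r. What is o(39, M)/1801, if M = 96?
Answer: 39/1801 ≈ 0.021655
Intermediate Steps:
o(39, M)/1801 = 39/1801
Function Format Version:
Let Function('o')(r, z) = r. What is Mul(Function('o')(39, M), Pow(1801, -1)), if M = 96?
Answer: Rational(39, 1801) ≈ 0.021655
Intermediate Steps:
Mul(Function('o')(39, M), Pow(1801, -1)) = Mul(39, Pow(1801, -1)) = Mul(39, Rational(1, 1801)) = Rational(39, 1801)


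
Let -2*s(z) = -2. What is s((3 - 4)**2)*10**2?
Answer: 100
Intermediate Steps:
s(z) = 1 (s(z) = -1/2*(-2) = 1)
s((3 - 4)**2)*10**2 = 1*10**2 = 1*100 = 100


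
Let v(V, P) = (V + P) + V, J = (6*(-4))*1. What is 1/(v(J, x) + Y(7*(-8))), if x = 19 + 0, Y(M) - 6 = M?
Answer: -1/79 ≈ -0.012658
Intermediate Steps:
Y(M) = 6 + M
J = -24 (J = -24*1 = -24)
x = 19
v(V, P) = P + 2*V (v(V, P) = (P + V) + V = P + 2*V)
1/(v(J, x) + Y(7*(-8))) = 1/((19 + 2*(-24)) + (6 + 7*(-8))) = 1/((19 - 48) + (6 - 56)) = 1/(-29 - 50) = 1/(-79) = -1/79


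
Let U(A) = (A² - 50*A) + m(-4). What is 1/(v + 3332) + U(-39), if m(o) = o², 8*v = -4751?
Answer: 76382743/21905 ≈ 3487.0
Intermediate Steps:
v = -4751/8 (v = (⅛)*(-4751) = -4751/8 ≈ -593.88)
U(A) = 16 + A² - 50*A (U(A) = (A² - 50*A) + (-4)² = (A² - 50*A) + 16 = 16 + A² - 50*A)
1/(v + 3332) + U(-39) = 1/(-4751/8 + 3332) + (16 + (-39)² - 50*(-39)) = 1/(21905/8) + (16 + 1521 + 1950) = 8/21905 + 3487 = 76382743/21905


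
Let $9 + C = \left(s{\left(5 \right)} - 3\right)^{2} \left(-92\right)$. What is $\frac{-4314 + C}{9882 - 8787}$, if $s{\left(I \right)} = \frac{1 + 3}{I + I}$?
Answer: $- \frac{123623}{27375} \approx -4.5159$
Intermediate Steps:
$s{\left(I \right)} = \frac{2}{I}$ ($s{\left(I \right)} = \frac{4}{2 I} = 4 \frac{1}{2 I} = \frac{2}{I}$)
$C = - \frac{15773}{25}$ ($C = -9 + \left(\frac{2}{5} - 3\right)^{2} \left(-92\right) = -9 + \left(- \frac{13}{5}\right)^{2} \left(-92\right) = -9 + \frac{169}{25} \left(-92\right) = -9 - \frac{15548}{25} = - \frac{15773}{25} \approx -630.92$)
$\frac{-4314 + C}{9882 - 8787} = \frac{-4314 - \frac{15773}{25}}{9882 - 8787} = - \frac{123623}{25 \left(9882 - 8787\right)} = - \frac{123623}{25 \cdot 1095} = \left(- \frac{123623}{25}\right) \frac{1}{1095} = - \frac{123623}{27375}$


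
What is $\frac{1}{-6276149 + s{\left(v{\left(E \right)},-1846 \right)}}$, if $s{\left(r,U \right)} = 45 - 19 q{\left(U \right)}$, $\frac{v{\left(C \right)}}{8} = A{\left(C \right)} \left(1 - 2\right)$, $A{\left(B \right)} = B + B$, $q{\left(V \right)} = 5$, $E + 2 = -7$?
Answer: $- \frac{1}{6276199} \approx -1.5933 \cdot 10^{-7}$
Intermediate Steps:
$E = -9$ ($E = -2 - 7 = -9$)
$A{\left(B \right)} = 2 B$
$v{\left(C \right)} = - 16 C$ ($v{\left(C \right)} = 8 \cdot 2 C \left(1 - 2\right) = 8 \cdot 2 C \left(-1\right) = 8 \left(- 2 C\right) = - 16 C$)
$s{\left(r,U \right)} = -50$ ($s{\left(r,U \right)} = 45 - 19 \cdot 5 = 45 - 95 = -50$)
$\frac{1}{-6276149 + s{\left(v{\left(E \right)},-1846 \right)}} = \frac{1}{-6276149 - 50} = \frac{1}{-6276199} = - \frac{1}{6276199}$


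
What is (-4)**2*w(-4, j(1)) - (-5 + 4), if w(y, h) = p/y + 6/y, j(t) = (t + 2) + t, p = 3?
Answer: -35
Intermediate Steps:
j(t) = 2 + 2*t (j(t) = (2 + t) + t = 2 + 2*t)
w(y, h) = 9/y (w(y, h) = 3/y + 6/y = 9/y)
(-4)**2*w(-4, j(1)) - (-5 + 4) = (-4)**2*(9/(-4)) - (-5 + 4) = 16*(9*(-1/4)) - 1*(-1) = 16*(-9/4) + 1 = -36 + 1 = -35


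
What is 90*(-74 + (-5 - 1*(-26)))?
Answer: -4770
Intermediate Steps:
90*(-74 + (-5 - 1*(-26))) = 90*(-74 + (-5 + 26)) = 90*(-74 + 21) = 90*(-53) = -4770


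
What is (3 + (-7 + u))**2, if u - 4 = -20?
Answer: 400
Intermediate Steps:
u = -16 (u = 4 - 20 = -16)
(3 + (-7 + u))**2 = (3 + (-7 - 16))**2 = (3 - 23)**2 = (-20)**2 = 400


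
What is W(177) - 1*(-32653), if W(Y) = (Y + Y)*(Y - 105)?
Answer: 58141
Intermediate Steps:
W(Y) = 2*Y*(-105 + Y) (W(Y) = (2*Y)*(-105 + Y) = 2*Y*(-105 + Y))
W(177) - 1*(-32653) = 2*177*(-105 + 177) - 1*(-32653) = 2*177*72 + 32653 = 25488 + 32653 = 58141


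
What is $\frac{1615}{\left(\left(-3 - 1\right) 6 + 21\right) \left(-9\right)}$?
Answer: $\frac{1615}{27} \approx 59.815$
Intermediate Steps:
$\frac{1615}{\left(\left(-3 - 1\right) 6 + 21\right) \left(-9\right)} = \frac{1615}{\left(\left(-4\right) 6 + 21\right) \left(-9\right)} = \frac{1615}{\left(-24 + 21\right) \left(-9\right)} = \frac{1615}{\left(-3\right) \left(-9\right)} = \frac{1615}{27}$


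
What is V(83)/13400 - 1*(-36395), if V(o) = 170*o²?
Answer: 48886413/1340 ≈ 36482.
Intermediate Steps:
V(83)/13400 - 1*(-36395) = (170*83²)/13400 - 1*(-36395) = (170*6889)*(1/13400) + 36395 = 1171130*(1/13400) + 36395 = 117113/1340 + 36395 = 48886413/1340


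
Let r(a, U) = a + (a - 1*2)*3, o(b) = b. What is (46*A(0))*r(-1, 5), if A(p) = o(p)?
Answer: 0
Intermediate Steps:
A(p) = p
r(a, U) = -6 + 4*a (r(a, U) = a + (a - 2)*3 = a + (-2 + a)*3 = a + (-6 + 3*a) = -6 + 4*a)
(46*A(0))*r(-1, 5) = (46*0)*(-6 + 4*(-1)) = 0*(-6 - 4) = 0*(-10) = 0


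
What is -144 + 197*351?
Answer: 69003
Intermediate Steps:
-144 + 197*351 = -144 + 69147 = 69003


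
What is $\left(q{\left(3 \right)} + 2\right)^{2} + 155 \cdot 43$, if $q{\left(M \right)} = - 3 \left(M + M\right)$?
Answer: $6921$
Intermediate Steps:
$q{\left(M \right)} = - 6 M$ ($q{\left(M \right)} = - 3 \cdot 2 M = - 6 M$)
$\left(q{\left(3 \right)} + 2\right)^{2} + 155 \cdot 43 = \left(\left(-6\right) 3 + 2\right)^{2} + 155 \cdot 43 = \left(-18 + 2\right)^{2} + 6665 = \left(-16\right)^{2} + 6665 = 256 + 6665 = 6921$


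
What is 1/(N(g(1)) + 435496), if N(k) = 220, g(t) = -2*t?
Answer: 1/435716 ≈ 2.2951e-6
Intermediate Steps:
1/(N(g(1)) + 435496) = 1/(220 + 435496) = 1/435716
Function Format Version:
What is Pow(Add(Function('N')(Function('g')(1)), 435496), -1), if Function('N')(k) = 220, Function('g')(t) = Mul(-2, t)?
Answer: Rational(1, 435716) ≈ 2.2951e-6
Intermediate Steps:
Pow(Add(Function('N')(Function('g')(1)), 435496), -1) = Pow(Add(220, 435496), -1) = Pow(435716, -1) = Rational(1, 435716)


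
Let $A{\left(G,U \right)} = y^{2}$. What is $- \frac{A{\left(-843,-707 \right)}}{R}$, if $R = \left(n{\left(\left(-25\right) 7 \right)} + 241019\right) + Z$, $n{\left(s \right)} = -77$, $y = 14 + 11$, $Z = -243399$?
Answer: $\frac{625}{2457} \approx 0.25438$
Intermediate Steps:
$y = 25$
$R = -2457$ ($R = \left(-77 + 241019\right) - 243399 = 240942 - 243399 = -2457$)
$A{\left(G,U \right)} = 625$ ($A{\left(G,U \right)} = 25^{2} = 625$)
$- \frac{A{\left(-843,-707 \right)}}{R} = - \frac{625}{-2457} = - \frac{625 \left(-1\right)}{2457} = \left(-1\right) \left(- \frac{625}{2457}\right) = \frac{625}{2457}$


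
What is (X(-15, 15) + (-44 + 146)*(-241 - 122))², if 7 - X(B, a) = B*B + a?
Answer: 1388233081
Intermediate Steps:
X(B, a) = 7 - a - B² (X(B, a) = 7 - (B*B + a) = 7 - (B² + a) = 7 - (a + B²) = 7 + (-a - B²) = 7 - a - B²)
(X(-15, 15) + (-44 + 146)*(-241 - 122))² = ((7 - 1*15 - 1*(-15)²) + (-44 + 146)*(-241 - 122))² = ((7 - 15 - 1*225) + 102*(-363))² = ((7 - 15 - 225) - 37026)² = (-233 - 37026)² = (-37259)² = 1388233081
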